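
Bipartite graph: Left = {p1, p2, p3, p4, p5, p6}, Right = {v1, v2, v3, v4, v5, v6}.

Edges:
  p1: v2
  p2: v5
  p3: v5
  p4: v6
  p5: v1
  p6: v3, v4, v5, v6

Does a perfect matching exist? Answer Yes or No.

The set {p2, p3} has only 1 neighbour ({v5}), so by Hall's theorem at most 5 of the 6 left vertices can be matched.
Hence no matching covers every left vertex.

No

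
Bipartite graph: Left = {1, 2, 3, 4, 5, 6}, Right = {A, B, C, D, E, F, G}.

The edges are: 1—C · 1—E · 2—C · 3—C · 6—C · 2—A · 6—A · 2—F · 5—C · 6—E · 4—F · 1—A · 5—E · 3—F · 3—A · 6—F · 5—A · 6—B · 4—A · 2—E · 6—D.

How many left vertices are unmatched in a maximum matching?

1

One maximum matching: 1-E, 2-A, 3-C, 4-F, 6-B.
The set {1, 2, 3, 4, 5} has only 4 neighbours ({A, C, E, F}), so by Hall's theorem at most 5 of the 6 left vertices can be matched.
That matches 5 of the 6, leaving 1 unmatched; no matching can do better.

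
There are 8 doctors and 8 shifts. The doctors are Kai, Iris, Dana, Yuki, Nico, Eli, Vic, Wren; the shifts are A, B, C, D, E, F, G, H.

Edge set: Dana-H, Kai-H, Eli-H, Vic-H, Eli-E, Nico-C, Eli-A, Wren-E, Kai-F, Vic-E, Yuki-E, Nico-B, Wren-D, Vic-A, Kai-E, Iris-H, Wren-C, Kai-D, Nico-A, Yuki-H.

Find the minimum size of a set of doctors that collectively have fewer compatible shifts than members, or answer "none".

Take S = {Iris, Dana}. Its neighbourhood is {H}, so |N(S)| = 1 < |S| = 2.
No single vertex violates Hall's condition since each has at least one neighbour, so 2 is the minimum.

2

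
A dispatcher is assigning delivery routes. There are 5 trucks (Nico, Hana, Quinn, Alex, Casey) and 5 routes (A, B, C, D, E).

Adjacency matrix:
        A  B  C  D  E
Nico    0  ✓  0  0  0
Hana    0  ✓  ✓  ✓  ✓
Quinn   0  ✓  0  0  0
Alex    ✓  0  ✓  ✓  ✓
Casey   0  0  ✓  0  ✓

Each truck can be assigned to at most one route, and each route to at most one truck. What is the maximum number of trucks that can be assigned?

4

For example, pair Nico→B, Hana→D, Alex→C, Casey→E.
The set {Nico, Quinn} has only 1 neighbour ({B}), so by Hall's theorem at most 4 of the 5 trucks can be matched.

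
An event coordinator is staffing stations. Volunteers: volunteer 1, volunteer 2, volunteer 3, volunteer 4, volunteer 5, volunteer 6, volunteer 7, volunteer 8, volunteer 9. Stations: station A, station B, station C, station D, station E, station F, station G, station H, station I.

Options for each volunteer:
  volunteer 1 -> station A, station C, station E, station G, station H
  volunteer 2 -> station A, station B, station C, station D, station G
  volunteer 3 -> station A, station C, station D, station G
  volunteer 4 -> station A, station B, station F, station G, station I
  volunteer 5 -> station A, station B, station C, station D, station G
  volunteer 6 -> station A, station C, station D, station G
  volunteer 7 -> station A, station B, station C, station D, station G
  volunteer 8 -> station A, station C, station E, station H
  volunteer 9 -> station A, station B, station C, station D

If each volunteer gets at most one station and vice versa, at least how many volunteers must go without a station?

1

A valid assignment of size 8: volunteer 1→station E, volunteer 2→station G, volunteer 3→station D, volunteer 4→station I, volunteer 5→station C, volunteer 6→station A, volunteer 7→station B, volunteer 8→station H.
The set {volunteer 2, volunteer 3, volunteer 5, volunteer 6, volunteer 7, volunteer 9} has only 5 neighbours ({station A, station B, station C, station D, station G}), so by Hall's theorem at most 8 of the 9 volunteers can be matched.
That matches 8 of the 9, leaving 1 unmatched; no matching can do better.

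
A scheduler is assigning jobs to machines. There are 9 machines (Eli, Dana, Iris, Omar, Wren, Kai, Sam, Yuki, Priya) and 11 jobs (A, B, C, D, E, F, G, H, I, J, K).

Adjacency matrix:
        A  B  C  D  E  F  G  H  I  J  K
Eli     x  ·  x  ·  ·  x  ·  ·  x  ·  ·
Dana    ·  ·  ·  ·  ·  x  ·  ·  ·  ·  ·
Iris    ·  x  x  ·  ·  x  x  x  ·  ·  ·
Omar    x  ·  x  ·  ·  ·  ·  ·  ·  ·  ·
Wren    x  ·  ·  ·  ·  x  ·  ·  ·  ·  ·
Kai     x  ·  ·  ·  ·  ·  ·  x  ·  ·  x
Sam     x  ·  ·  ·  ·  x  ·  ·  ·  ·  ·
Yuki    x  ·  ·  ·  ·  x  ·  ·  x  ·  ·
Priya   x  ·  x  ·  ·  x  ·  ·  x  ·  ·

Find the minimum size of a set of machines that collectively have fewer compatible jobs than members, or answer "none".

Take S = {Dana, Wren, Sam}. Its neighbourhood is {A, F}, so |N(S)| = 2 < |S| = 3.
Every subset of size less than 3 has at least as many neighbours as members, so 3 is the minimum.

3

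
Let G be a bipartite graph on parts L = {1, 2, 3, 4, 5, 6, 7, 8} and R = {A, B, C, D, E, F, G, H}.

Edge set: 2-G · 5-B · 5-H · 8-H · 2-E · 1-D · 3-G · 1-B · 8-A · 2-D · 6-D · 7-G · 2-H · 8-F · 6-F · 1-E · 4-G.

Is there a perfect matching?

The set {3, 4, 7} has only 1 neighbour ({G}), so by Hall's theorem at most 6 of the 8 left vertices can be matched.
Hence no matching covers every left vertex.

No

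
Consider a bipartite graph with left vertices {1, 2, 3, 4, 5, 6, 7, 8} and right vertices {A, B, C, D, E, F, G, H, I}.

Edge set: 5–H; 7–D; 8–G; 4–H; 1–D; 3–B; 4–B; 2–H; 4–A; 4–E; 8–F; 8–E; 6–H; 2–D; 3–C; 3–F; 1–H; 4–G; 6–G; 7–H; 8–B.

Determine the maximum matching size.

A valid assignment of size 6: 1–H, 2–D, 3–F, 4–A, 6–G, 8–B.
The set {1, 2, 5, 7} has only 2 neighbours ({D, H}), so by Hall's theorem at most 6 of the 8 left vertices can be matched.

6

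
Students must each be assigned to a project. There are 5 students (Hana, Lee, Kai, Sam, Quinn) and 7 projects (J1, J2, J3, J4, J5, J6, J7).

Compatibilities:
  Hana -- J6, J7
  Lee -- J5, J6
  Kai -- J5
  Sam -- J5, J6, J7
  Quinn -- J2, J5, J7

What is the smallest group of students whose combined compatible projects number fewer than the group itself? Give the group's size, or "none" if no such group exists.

Take S = {Hana, Lee, Kai, Sam}. Its neighbourhood is {J5, J6, J7}, so |N(S)| = 3 < |S| = 4.
Every subset of size less than 4 has at least as many neighbours as members, so 4 is the minimum.

4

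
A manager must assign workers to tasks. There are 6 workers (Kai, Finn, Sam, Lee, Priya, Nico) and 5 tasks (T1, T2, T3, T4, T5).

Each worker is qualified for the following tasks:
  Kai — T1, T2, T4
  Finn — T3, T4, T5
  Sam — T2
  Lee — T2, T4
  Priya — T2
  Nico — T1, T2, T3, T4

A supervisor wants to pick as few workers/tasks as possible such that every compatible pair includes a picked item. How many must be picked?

5

The 5 edges Kai–T1, Finn–T5, Sam–T2, Lee–T4, Nico–T3 form a matching, so any vertex cover needs at least 5 vertices (one per matched edge).
Conversely {Kai, Finn, Lee, Nico, T2} meets every edge and has exactly 5 vertices, so 5 is optimal.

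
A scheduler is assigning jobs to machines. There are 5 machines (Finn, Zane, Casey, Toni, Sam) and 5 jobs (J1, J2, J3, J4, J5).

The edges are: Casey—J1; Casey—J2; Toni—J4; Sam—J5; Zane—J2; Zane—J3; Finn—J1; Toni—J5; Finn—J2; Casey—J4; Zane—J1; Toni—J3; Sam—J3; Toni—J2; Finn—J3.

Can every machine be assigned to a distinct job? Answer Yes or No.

Yes

One maximum matching: Finn→J1, Zane→J2, Casey→J4, Toni→J5, Sam→J3.
Every machine is matched, so this is a perfect matching.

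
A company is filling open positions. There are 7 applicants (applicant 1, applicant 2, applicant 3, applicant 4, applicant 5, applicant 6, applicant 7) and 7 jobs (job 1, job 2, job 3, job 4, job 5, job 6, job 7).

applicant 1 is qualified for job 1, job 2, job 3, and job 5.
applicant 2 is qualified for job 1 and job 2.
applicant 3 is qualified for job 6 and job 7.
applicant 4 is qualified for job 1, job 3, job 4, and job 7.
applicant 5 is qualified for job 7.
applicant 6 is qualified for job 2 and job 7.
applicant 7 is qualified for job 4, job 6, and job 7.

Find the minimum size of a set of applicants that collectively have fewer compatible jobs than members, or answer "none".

none

A matching saturating every applicant exists, for instance applicant 1→job 5, applicant 2→job 1, applicant 3→job 6, applicant 4→job 3, applicant 5→job 7, applicant 6→job 2, applicant 7→job 4.
By Hall's marriage theorem, this means |N(S)| ≥ |S| for every subset S, so no violating subset exists.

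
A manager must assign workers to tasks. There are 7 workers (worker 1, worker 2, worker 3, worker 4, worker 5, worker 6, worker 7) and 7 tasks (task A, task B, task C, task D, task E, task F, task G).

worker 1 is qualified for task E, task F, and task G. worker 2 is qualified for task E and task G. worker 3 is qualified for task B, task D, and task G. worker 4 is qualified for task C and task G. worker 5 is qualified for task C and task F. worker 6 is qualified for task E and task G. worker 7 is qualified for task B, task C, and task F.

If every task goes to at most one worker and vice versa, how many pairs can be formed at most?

One maximum matching: worker 1–task E, worker 2–task G, worker 3–task D, worker 4–task C, worker 5–task F, worker 7–task B.
The set {worker 1, worker 2, worker 4, worker 5, worker 6} has only 4 neighbours ({task C, task E, task F, task G}), so by Hall's theorem at most 6 of the 7 workers can be matched.

6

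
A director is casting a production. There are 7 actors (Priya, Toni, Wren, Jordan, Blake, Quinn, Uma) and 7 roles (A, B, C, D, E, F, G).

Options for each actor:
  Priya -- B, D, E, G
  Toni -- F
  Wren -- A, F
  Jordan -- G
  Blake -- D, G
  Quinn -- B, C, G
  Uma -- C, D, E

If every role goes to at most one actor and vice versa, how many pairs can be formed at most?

A valid assignment of size 7: Priya-B, Toni-F, Wren-A, Jordan-G, Blake-D, Quinn-C, Uma-E.
This saturates every actor, so 7 is the maximum.

7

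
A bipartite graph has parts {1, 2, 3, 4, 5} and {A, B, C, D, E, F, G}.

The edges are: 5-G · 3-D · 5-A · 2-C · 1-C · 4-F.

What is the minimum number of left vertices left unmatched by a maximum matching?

For example, pair 1-C, 3-D, 4-F, 5-G.
The set {1, 2} has only 1 neighbour ({C}), so by Hall's theorem at most 4 of the 5 left vertices can be matched.
That matches 4 of the 5, leaving 1 unmatched; no matching can do better.

1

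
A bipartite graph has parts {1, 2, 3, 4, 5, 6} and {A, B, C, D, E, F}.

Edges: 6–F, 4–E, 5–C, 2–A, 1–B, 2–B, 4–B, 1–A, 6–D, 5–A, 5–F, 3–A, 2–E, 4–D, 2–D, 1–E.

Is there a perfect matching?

A valid assignment of size 6: 1–E, 2–D, 3–A, 4–B, 5–C, 6–F.
All 6 left vertices are covered.

Yes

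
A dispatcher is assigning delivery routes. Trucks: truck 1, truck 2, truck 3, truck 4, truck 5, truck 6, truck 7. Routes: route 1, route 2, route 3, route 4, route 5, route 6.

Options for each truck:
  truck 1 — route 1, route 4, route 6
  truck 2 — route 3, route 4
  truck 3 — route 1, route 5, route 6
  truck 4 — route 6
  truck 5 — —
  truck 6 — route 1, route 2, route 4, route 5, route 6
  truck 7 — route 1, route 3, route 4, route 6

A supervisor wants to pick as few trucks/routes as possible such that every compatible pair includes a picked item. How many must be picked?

6

{truck 1, truck 2, truck 3, truck 4, truck 6, truck 7} is a vertex cover of size 6: every edge has an endpoint in this set.
No smaller cover exists because truck 1–route 1, truck 2–route 3, truck 3–route 5, truck 4–route 6, truck 6–route 2, truck 7–route 4 is a matching of size 6, and a cover must include an endpoint of each of these disjoint edges (König's theorem).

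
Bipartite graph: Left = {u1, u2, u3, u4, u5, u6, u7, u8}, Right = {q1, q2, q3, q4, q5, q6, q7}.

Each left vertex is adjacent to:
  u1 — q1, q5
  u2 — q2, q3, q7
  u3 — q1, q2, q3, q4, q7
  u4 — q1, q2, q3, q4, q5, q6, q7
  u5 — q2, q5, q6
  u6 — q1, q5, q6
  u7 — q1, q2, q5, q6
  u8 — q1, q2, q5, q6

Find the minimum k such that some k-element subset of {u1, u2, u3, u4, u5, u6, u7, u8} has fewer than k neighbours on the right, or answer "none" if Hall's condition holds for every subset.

5

Take S = {u1, u5, u6, u7, u8}. Its neighbourhood is {q1, q2, q5, q6}, so |N(S)| = 4 < |S| = 5.
Every subset of size less than 5 has at least as many neighbours as members, so 5 is the minimum.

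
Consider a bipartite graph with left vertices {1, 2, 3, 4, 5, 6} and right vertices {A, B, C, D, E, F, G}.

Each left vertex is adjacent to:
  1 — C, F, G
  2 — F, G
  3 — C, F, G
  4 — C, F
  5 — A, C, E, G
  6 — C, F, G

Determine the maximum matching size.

4

One maximum matching: 1–C, 2–G, 3–F, 5–E.
The set {1, 2, 3, 4, 6} has only 3 neighbours ({C, F, G}), so by Hall's theorem at most 4 of the 6 left vertices can be matched.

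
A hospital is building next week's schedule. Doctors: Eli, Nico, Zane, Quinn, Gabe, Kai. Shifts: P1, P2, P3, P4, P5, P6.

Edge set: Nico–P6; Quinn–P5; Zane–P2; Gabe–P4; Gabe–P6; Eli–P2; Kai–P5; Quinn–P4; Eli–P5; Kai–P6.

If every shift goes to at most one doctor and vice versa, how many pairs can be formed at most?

4

For example, pair Eli-P5, Nico-P6, Zane-P2, Quinn-P4.
The set {Eli, Nico, Zane, Quinn, Gabe, Kai} has only 4 neighbours ({P2, P4, P5, P6}), so by Hall's theorem at most 4 of the 6 doctors can be matched.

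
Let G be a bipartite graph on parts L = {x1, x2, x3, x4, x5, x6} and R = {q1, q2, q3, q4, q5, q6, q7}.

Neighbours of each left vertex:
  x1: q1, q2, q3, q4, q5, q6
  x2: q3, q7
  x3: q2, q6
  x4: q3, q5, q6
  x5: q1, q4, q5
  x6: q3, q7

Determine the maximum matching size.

For example, pair x1–q6, x2–q3, x3–q2, x4–q5, x5–q4, x6–q7.
This saturates every left vertex, so 6 is the maximum.

6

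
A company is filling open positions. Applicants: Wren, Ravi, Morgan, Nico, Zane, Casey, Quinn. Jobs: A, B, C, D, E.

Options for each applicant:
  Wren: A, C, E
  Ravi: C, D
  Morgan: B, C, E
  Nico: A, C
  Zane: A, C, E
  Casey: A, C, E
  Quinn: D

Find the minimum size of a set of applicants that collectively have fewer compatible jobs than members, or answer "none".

Take S = {Wren, Nico, Zane, Casey}. Its neighbourhood is {A, C, E}, so |N(S)| = 3 < |S| = 4.
Every subset of size less than 4 has at least as many neighbours as members, so 4 is the minimum.

4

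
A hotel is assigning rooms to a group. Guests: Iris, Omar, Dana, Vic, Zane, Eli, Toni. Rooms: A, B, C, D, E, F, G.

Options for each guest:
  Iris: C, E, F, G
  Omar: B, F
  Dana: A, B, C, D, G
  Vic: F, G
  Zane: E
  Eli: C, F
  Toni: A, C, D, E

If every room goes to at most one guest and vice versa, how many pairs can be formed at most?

7

For example, pair Iris-C, Omar-B, Dana-A, Vic-G, Zane-E, Eli-F, Toni-D.
This saturates every guest, so 7 is the maximum.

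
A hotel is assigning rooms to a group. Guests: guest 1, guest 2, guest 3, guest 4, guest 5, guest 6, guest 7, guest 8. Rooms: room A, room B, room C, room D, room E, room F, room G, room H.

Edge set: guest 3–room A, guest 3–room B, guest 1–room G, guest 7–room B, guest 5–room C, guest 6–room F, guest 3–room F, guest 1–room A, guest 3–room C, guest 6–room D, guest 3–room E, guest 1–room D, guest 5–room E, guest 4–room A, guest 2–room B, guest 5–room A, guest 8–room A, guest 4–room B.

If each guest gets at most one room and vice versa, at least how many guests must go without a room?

2

One maximum matching: guest 1-room G, guest 2-room B, guest 3-room C, guest 4-room A, guest 5-room E, guest 6-room F.
The set {guest 2, guest 4, guest 7, guest 8} has only 2 neighbours ({room A, room B}), so by Hall's theorem at most 6 of the 8 guests can be matched.
That matches 6 of the 8, leaving 2 unmatched; no matching can do better.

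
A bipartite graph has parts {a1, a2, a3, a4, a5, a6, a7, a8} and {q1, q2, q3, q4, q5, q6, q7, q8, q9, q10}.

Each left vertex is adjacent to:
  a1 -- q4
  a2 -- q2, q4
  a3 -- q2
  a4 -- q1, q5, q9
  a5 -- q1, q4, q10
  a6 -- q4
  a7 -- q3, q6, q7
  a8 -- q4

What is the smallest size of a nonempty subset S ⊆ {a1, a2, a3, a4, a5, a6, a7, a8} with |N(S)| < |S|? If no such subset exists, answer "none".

Take S = {a1, a6}. Its neighbourhood is {q4}, so |N(S)| = 1 < |S| = 2.
No single vertex violates Hall's condition since each has at least one neighbour, so 2 is the minimum.

2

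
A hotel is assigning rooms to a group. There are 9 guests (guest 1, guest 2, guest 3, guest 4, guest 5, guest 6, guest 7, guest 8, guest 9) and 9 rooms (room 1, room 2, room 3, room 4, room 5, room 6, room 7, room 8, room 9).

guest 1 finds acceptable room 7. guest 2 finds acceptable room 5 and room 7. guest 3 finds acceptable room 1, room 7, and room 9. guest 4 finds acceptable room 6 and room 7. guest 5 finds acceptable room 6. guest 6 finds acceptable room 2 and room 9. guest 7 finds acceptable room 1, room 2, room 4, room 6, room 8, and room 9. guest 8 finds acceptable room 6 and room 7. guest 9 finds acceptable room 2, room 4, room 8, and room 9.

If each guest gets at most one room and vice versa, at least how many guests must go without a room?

A valid assignment of size 7: guest 1→room 7, guest 2→room 5, guest 3→room 1, guest 4→room 6, guest 6→room 9, guest 7→room 4, guest 9→room 8.
The set {guest 1, guest 4, guest 5, guest 8} has only 2 neighbours ({room 6, room 7}), so by Hall's theorem at most 7 of the 9 guests can be matched.
That matches 7 of the 9, leaving 2 unmatched; no matching can do better.

2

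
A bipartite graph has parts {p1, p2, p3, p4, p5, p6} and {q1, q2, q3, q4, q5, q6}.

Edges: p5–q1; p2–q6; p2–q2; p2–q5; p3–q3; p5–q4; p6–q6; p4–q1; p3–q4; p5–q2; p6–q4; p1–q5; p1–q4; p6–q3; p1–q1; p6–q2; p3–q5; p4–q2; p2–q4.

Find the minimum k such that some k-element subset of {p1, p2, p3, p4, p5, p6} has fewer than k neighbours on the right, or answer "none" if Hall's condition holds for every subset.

none

A matching saturating every left vertex exists, for instance p1→q5, p2→q2, p3→q3, p4→q1, p5→q4, p6→q6.
By Hall's marriage theorem, this means |N(S)| ≥ |S| for every subset S, so no violating subset exists.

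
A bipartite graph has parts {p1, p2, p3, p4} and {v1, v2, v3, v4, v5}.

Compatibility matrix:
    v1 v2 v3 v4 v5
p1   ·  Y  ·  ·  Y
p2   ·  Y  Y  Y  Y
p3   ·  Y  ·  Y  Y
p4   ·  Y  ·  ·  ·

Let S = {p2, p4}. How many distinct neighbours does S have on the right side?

The union of neighbours of {p2, p4} is {v2, v3, v4, v5}, which has 4 elements.
Since |N(S)| = 4 ≥ |S| = 2, Hall's condition holds for this subset.

4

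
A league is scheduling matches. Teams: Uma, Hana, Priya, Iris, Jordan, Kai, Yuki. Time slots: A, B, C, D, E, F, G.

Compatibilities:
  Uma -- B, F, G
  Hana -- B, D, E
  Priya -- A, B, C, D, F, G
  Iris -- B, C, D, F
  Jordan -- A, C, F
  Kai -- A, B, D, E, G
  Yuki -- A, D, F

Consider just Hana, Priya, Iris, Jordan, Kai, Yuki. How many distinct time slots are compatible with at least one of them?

The union of neighbours of {Hana, Priya, Iris, Jordan, Kai, Yuki} is {A, B, C, D, E, F, G}, which has 7 elements.
Since |N(S)| = 7 ≥ |S| = 6, Hall's condition holds for this subset.

7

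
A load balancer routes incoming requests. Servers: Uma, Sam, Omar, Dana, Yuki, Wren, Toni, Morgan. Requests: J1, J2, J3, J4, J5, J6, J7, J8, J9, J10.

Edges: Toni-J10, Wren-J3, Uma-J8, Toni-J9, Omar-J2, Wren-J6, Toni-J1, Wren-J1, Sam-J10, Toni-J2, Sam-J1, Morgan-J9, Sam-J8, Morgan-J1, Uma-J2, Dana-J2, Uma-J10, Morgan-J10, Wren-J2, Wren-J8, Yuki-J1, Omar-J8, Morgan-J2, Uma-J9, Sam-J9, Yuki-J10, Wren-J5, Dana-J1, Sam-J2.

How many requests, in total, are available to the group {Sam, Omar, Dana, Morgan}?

5

The union of neighbours of {Sam, Omar, Dana, Morgan} is {J1, J2, J8, J9, J10}, which has 5 elements.
Since |N(S)| = 5 ≥ |S| = 4, Hall's condition holds for this subset.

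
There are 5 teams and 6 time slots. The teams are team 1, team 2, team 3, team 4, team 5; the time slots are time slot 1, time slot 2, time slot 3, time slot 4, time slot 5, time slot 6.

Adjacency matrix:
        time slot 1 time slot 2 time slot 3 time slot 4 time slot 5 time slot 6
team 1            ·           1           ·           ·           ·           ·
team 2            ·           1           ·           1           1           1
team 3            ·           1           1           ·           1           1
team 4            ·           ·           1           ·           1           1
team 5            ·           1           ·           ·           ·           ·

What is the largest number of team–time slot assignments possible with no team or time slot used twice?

4

One maximum matching: team 1-time slot 2, team 2-time slot 4, team 3-time slot 5, team 4-time slot 3.
The set {team 1, team 5} has only 1 neighbour ({time slot 2}), so by Hall's theorem at most 4 of the 5 teams can be matched.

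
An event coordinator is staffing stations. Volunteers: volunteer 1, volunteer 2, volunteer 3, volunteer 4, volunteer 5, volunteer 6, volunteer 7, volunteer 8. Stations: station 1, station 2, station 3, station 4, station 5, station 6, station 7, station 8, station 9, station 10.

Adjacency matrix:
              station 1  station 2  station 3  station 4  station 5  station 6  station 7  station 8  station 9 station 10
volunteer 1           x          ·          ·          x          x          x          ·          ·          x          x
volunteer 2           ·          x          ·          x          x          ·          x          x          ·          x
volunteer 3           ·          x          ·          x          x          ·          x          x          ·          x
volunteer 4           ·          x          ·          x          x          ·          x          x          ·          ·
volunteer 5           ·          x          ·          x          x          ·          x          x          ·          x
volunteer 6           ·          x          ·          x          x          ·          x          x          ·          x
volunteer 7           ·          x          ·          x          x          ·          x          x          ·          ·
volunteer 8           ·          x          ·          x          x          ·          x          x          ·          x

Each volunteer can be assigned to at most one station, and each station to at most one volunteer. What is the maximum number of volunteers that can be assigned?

7

A valid assignment of size 7: volunteer 1→station 6, volunteer 2→station 10, volunteer 3→station 4, volunteer 4→station 5, volunteer 5→station 8, volunteer 6→station 2, volunteer 7→station 7.
The set {volunteer 2, volunteer 3, volunteer 4, volunteer 5, volunteer 6, volunteer 7, volunteer 8} has only 6 neighbours ({station 10, station 2, station 4, station 5, station 7, station 8}), so by Hall's theorem at most 7 of the 8 volunteers can be matched.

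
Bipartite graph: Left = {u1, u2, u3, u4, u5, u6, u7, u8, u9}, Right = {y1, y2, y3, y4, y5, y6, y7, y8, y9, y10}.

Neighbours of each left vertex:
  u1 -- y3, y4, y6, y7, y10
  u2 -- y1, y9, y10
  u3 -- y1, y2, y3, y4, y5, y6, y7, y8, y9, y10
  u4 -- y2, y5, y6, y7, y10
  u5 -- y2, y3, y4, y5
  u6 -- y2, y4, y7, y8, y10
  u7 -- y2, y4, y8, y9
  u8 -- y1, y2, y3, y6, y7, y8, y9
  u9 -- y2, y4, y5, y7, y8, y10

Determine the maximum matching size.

A valid assignment of size 9: u1→y3, u2→y1, u3→y4, u4→y2, u5→y5, u6→y10, u7→y8, u8→y6, u9→y7.
This saturates every left vertex, so 9 is the maximum.

9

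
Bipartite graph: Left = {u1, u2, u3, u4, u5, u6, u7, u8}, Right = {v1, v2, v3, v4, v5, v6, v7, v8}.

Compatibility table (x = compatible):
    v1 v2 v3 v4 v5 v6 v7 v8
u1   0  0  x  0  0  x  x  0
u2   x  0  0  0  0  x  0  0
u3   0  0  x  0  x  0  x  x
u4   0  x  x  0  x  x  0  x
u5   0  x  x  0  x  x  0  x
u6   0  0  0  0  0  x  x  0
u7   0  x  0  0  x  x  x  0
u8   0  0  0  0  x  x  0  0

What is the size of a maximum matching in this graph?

A valid assignment of size 7: u1–v7, u2–v1, u3–v8, u4–v3, u5–v5, u6–v6, u7–v2.
The set {u1, u3, u4, u5, u6, u7, u8} has only 6 neighbours ({v2, v3, v5, v6, v7, v8}), so by Hall's theorem at most 7 of the 8 left vertices can be matched.

7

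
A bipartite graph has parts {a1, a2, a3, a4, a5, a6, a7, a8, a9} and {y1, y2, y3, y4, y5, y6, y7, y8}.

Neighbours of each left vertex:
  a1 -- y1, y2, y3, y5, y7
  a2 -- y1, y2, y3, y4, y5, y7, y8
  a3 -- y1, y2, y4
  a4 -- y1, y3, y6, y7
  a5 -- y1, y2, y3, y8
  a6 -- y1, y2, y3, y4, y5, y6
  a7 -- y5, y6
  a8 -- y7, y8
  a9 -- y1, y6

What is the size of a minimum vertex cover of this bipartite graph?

{y1, y2, y3, y4, y5, y6, y7, y8} is a vertex cover of size 8: every edge has an endpoint in this set.
No smaller cover exists because a1–y7, a2–y4, a3–y2, a4–y1, a5–y3, a6–y6, a7–y5, a8–y8 is a matching of size 8, and a cover must include an endpoint of each of these disjoint edges (König's theorem).

8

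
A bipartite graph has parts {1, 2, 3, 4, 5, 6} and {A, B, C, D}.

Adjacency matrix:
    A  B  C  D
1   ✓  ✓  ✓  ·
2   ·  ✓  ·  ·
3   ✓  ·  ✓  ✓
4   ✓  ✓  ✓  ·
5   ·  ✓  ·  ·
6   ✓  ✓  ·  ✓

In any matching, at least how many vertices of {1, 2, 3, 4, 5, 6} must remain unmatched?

For example, pair 1–A, 2–B, 3–D, 4–C.
The set {1, 2, 3, 4, 5, 6} has only 4 neighbours ({A, B, C, D}), so by Hall's theorem at most 4 of the 6 left vertices can be matched.
That matches 4 of the 6, leaving 2 unmatched; no matching can do better.

2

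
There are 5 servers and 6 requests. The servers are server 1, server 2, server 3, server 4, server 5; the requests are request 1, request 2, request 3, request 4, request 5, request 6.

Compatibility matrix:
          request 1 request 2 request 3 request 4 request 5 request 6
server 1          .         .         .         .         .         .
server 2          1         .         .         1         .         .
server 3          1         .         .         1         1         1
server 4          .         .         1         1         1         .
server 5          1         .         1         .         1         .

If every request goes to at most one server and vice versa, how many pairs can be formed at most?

4

For example, pair server 2–request 1, server 3–request 6, server 4–request 4, server 5–request 5.
The set {server 1} has only 0 neighbours (∅), so by Hall's theorem at most 4 of the 5 servers can be matched.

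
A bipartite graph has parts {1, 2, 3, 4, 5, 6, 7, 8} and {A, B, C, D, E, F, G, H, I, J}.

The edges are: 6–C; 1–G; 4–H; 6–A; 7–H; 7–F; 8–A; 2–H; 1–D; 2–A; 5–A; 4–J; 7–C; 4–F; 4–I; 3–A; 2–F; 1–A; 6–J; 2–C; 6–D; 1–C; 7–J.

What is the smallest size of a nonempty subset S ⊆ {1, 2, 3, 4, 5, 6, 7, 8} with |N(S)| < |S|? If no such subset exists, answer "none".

Take S = {3, 5}. Its neighbourhood is {A}, so |N(S)| = 1 < |S| = 2.
No single vertex violates Hall's condition since each has at least one neighbour, so 2 is the minimum.

2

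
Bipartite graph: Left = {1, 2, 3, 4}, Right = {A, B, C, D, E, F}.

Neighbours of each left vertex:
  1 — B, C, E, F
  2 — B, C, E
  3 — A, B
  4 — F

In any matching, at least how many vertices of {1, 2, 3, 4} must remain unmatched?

0

For example, pair 1–C, 2–E, 3–B, 4–F.
This saturates every left vertex, so 4 is the maximum.
That matches 4 of the 4, leaving 0 unmatched; no matching can do better.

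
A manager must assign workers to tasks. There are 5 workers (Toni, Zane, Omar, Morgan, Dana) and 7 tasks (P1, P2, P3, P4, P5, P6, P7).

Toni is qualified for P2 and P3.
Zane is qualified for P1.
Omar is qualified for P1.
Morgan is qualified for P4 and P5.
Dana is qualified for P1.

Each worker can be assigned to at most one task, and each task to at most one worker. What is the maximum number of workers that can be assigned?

3

A valid assignment of size 3: Toni→P3, Zane→P1, Morgan→P5.
The set {Zane, Omar, Dana} has only 1 neighbour ({P1}), so by Hall's theorem at most 3 of the 5 workers can be matched.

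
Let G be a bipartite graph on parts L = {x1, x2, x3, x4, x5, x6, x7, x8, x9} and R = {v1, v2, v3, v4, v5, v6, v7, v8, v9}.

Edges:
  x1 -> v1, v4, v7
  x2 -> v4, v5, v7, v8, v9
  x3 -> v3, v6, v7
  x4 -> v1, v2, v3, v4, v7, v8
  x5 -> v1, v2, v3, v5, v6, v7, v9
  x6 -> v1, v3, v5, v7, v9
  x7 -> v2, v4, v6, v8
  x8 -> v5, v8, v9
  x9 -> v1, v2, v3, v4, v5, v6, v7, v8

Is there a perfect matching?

One maximum matching: x1–v7, x2–v5, x3–v6, x4–v4, x5–v3, x6–v1, x7–v2, x8–v9, x9–v8.
Every left vertex is matched, so this is a perfect matching.

Yes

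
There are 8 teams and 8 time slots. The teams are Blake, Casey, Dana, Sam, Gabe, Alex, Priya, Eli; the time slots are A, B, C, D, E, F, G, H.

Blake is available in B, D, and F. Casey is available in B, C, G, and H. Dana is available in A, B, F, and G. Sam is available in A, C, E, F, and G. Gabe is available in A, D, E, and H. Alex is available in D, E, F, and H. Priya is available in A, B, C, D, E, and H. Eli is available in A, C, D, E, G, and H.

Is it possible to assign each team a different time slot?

Yes

For example, pair Blake–F, Casey–C, Dana–B, Sam–A, Gabe–D, Alex–H, Priya–E, Eli–G.
Every team is matched, so this is a perfect matching.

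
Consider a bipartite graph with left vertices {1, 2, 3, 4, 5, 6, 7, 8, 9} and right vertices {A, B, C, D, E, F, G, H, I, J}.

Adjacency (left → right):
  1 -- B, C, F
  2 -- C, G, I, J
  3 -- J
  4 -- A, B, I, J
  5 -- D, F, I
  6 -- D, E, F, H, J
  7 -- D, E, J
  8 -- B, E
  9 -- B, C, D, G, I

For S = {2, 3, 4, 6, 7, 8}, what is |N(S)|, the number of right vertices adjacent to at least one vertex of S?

10

The union of neighbours of {2, 3, 4, 6, 7, 8} is {A, B, C, D, E, F, G, H, I, J}, which has 10 elements.
Since |N(S)| = 10 ≥ |S| = 6, Hall's condition holds for this subset.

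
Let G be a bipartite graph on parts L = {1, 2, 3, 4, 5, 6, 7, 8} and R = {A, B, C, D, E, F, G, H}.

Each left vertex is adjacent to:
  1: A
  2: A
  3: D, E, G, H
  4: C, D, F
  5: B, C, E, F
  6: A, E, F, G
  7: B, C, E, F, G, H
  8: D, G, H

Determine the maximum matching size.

One maximum matching: 1–A, 3–D, 4–C, 5–B, 6–F, 7–E, 8–G.
The set {1, 2} has only 1 neighbour ({A}), so by Hall's theorem at most 7 of the 8 left vertices can be matched.

7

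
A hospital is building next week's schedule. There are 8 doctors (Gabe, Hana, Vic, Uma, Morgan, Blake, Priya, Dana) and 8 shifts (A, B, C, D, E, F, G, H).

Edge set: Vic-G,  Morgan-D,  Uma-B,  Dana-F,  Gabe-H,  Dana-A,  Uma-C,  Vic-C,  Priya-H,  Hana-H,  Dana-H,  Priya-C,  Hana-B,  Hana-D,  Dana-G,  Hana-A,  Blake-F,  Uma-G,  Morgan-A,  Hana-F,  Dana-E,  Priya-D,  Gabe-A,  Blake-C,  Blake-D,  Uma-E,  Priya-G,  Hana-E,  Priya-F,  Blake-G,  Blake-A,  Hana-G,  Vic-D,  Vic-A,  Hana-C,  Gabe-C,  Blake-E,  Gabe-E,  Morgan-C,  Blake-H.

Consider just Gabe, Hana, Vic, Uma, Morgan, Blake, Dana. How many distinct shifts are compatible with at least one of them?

8

The union of neighbours of {Gabe, Hana, Vic, Uma, Morgan, Blake, Dana} is {A, B, C, D, E, F, G, H}, which has 8 elements.
Since |N(S)| = 8 ≥ |S| = 7, Hall's condition holds for this subset.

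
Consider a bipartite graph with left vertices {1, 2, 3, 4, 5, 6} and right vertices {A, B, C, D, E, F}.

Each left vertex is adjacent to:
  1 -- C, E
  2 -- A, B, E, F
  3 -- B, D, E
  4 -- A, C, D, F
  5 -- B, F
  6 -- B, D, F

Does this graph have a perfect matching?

Yes

One maximum matching: 1–C, 2–E, 3–D, 4–A, 5–F, 6–B.
Every left vertex is matched, so this is a perfect matching.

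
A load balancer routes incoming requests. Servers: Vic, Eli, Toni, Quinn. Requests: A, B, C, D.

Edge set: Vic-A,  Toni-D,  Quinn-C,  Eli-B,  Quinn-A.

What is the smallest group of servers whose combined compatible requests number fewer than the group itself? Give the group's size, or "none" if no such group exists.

A matching saturating every server exists, for instance Vic→A, Eli→B, Toni→D, Quinn→C.
By Hall's marriage theorem, this means |N(S)| ≥ |S| for every subset S, so no violating subset exists.

none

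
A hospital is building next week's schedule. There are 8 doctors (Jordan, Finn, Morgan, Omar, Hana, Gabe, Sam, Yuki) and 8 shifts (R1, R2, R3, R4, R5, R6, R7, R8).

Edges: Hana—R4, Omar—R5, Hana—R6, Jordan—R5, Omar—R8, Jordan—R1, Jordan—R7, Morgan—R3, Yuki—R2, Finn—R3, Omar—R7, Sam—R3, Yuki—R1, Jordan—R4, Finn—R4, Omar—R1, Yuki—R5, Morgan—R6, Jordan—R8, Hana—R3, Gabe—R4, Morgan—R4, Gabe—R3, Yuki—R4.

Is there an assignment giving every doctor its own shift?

The set {Finn, Morgan, Hana, Gabe, Sam} has only 3 neighbours ({R3, R4, R6}), so by Hall's theorem at most 6 of the 8 doctors can be matched.
Hence no matching covers every doctor.

No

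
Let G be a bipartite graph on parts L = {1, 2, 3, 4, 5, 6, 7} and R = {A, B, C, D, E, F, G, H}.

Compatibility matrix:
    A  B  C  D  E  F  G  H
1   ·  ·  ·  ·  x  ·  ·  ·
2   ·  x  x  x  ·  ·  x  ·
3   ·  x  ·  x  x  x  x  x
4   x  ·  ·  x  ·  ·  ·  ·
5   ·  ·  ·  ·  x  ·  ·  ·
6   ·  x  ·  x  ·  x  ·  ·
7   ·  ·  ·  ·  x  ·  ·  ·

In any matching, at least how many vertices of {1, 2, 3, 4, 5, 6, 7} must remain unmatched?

One maximum matching: 1–E, 2–G, 3–H, 4–D, 6–B.
The set {1, 5, 7} has only 1 neighbour ({E}), so by Hall's theorem at most 5 of the 7 left vertices can be matched.
That matches 5 of the 7, leaving 2 unmatched; no matching can do better.

2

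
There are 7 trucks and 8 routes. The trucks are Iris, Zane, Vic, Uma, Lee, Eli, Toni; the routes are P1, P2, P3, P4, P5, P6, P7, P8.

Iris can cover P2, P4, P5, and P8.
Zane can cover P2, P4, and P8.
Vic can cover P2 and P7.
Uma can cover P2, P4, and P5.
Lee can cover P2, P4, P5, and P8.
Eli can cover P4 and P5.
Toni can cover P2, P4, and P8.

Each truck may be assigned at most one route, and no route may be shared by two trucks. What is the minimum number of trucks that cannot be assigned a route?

One maximum matching: Iris–P2, Zane–P8, Vic–P7, Uma–P4, Lee–P5.
The set {Iris, Zane, Uma, Lee, Eli, Toni} has only 4 neighbours ({P2, P4, P5, P8}), so by Hall's theorem at most 5 of the 7 trucks can be matched.
That matches 5 of the 7, leaving 2 unmatched; no matching can do better.

2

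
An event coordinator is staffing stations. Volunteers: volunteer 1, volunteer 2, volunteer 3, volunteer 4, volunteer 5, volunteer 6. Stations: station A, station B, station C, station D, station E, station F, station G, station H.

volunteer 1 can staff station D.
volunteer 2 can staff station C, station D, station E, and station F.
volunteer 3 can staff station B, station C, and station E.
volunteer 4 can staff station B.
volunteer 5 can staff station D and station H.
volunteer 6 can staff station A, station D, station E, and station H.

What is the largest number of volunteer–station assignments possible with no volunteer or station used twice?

A valid assignment of size 6: volunteer 1-station D, volunteer 2-station F, volunteer 3-station C, volunteer 4-station B, volunteer 5-station H, volunteer 6-station A.
This saturates every volunteer, so 6 is the maximum.

6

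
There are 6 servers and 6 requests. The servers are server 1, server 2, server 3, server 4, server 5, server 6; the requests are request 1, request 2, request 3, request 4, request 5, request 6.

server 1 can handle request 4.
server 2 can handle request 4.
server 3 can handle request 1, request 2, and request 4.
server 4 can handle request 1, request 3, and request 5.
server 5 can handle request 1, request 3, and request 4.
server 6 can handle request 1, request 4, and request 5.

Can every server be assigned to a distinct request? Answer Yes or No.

No

The set {server 1, server 2} has only 1 neighbour ({request 4}), so by Hall's theorem at most 5 of the 6 servers can be matched.
Hence no matching covers every server.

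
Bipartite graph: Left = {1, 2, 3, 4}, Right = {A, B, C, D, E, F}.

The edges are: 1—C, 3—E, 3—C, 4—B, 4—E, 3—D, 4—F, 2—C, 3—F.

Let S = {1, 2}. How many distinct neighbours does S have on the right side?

The union of neighbours of {1, 2} is {C}, which has 1 element.
Since |N(S)| = 1 < |S| = 2, Hall's condition fails for this subset.

1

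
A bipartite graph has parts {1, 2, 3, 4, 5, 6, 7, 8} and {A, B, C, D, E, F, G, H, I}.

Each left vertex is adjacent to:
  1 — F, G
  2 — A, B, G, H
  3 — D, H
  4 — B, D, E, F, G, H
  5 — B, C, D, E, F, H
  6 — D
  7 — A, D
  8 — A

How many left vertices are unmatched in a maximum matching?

1

One maximum matching: 1–F, 2–B, 3–H, 4–G, 5–E, 6–D, 7–A.
The set {6, 7, 8} has only 2 neighbours ({A, D}), so by Hall's theorem at most 7 of the 8 left vertices can be matched.
That matches 7 of the 8, leaving 1 unmatched; no matching can do better.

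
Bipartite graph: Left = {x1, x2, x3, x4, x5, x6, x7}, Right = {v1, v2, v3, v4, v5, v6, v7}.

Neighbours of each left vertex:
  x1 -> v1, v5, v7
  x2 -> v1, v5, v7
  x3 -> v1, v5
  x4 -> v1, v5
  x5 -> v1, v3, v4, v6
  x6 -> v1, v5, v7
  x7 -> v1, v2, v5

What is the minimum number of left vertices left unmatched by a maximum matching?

A valid assignment of size 5: x1→v7, x2→v5, x3→v1, x5→v6, x7→v2.
The set {x1, x2, x3, x4, x6} has only 3 neighbours ({v1, v5, v7}), so by Hall's theorem at most 5 of the 7 left vertices can be matched.
That matches 5 of the 7, leaving 2 unmatched; no matching can do better.

2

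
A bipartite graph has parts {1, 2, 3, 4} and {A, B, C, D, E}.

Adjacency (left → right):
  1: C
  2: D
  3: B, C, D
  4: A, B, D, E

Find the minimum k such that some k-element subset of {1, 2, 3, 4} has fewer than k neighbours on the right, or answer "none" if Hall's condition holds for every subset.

A matching saturating every left vertex exists, for instance 1→C, 2→D, 3→B, 4→E.
By Hall's marriage theorem, this means |N(S)| ≥ |S| for every subset S, so no violating subset exists.

none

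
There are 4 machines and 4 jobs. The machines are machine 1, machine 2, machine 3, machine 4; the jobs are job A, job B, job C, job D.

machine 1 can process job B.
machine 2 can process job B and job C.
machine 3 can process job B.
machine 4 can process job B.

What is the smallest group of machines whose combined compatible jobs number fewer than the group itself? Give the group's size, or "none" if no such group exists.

2

Take S = {machine 1, machine 3}. Its neighbourhood is {job B}, so |N(S)| = 1 < |S| = 2.
No single vertex violates Hall's condition since each has at least one neighbour, so 2 is the minimum.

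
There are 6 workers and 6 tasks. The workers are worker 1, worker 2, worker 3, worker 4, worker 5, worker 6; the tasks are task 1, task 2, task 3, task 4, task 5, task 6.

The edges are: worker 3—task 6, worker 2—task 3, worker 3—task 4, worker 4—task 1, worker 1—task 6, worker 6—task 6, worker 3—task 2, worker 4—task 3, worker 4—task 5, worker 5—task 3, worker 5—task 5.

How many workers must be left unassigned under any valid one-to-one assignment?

1

One maximum matching: worker 1→task 6, worker 2→task 3, worker 3→task 2, worker 4→task 1, worker 5→task 5.
The set {worker 1, worker 6} has only 1 neighbour ({task 6}), so by Hall's theorem at most 5 of the 6 workers can be matched.
That matches 5 of the 6, leaving 1 unmatched; no matching can do better.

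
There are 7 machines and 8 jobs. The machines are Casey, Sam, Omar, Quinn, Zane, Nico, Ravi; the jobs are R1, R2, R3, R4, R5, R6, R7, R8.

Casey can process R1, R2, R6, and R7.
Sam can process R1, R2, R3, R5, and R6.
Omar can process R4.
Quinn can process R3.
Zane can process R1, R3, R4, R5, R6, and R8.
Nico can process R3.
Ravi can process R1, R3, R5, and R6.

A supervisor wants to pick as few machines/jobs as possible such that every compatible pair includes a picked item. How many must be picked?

A maximum matching has 6 edges (e.g. Casey–R7, Sam–R2, Omar–R4, Quinn–R3, Zane–R6, Ravi–R5).
By König's theorem the minimum vertex cover has the same size. One such cover is {Casey, Sam, Omar, Zane, Ravi, R3}.

6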